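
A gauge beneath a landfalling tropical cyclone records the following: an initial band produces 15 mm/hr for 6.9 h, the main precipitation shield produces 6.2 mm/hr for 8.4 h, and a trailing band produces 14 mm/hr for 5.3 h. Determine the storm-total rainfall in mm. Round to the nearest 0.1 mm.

Total = Σ Rᵢ Δtᵢ = 15 × 6.9 + 6.2 × 8.4 + 14 × 5.3
      = 103.5 + 52.08 + 74.2 = 229.8 mm.

total ≈ 229.8 mm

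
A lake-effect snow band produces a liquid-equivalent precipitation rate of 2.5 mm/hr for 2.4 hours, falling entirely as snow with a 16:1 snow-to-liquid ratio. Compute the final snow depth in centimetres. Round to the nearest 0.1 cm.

snow depth ≈ 9.6 cm

Liquid-equivalent depth = 2.5 × 2.4 = 6 mm.
Snow depth = 6 mm × 16 = 96 mm = 9.6 cm.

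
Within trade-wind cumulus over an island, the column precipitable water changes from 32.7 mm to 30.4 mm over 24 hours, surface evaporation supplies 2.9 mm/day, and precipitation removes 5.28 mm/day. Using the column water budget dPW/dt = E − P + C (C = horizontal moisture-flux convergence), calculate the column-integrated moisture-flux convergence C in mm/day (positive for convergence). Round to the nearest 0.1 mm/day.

dPW/dt = (30.4 − 32.7) mm / (24/24 day) = -2.300 mm/day.
C = dPW/dt − E + P = (-2.300) − 2.9 + 5.28 = 0.1 mm/day.

C ≈ 0.1 mm/day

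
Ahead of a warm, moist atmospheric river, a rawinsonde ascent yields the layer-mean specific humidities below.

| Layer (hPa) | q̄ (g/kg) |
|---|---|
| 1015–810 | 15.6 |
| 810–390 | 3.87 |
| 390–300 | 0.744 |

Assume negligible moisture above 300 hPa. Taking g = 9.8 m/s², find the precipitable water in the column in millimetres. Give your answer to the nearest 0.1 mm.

PW ≈ 49.9 mm

Precipitable water is the column-integrated vapour mass per unit area: PW = (1/g) Σ q̄ Δp, with q in kg/kg and Δp in Pa (1 kg/m² of water = 1 mm).
Layer 1015–810 hPa: Δp = 205 hPa = 20500 Pa, q̄ = 0.0156 kg/kg → 0.0156 × 20500 / 9.8 = 32.63 mm
Layer 810–390 hPa: Δp = 420 hPa = 42000 Pa, q̄ = 0.00387 kg/kg → 0.00387 × 42000 / 9.8 = 16.59 mm
Layer 390–300 hPa: Δp = 90 hPa = 9000 Pa, q̄ = 0.000744 kg/kg → 0.000744 × 9000 / 9.8 = 0.68 mm
PW = 32.63 + 16.59 + 0.68 = 49.90 ≈ 49.9 mm.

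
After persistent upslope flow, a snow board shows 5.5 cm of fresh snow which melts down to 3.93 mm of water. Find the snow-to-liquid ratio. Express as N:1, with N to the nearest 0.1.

Ratio = snow depth / SWE = 55 mm / 3.93 mm = 14.0, i.e. 14.0:1.

ratio ≈ 14.0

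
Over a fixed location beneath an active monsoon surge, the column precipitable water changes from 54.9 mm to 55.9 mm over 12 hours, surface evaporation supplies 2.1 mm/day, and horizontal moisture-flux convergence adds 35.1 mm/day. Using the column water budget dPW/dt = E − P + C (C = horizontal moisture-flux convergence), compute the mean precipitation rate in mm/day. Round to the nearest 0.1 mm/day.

dPW/dt = (55.9 − 54.9) mm / (12/24 day) = +2.000 mm/day.
P = E + C − dPW/dt = 2.1 + (35.1) − (+2.000) = 35.2 mm/day.

P ≈ 35.2 mm/day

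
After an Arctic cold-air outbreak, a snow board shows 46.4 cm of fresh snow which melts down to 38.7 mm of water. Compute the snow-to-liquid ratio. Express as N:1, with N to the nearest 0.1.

Ratio = snow depth / SWE = 464 mm / 38.7 mm = 12.0, i.e. 12.0:1.

ratio ≈ 12.0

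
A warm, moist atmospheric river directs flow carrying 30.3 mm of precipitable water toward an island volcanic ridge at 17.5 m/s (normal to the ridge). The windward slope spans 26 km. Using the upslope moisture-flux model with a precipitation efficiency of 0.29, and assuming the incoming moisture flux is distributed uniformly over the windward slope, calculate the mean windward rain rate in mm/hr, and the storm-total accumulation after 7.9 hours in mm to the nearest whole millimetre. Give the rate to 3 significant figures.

R ≈ 21.3 mm/hr; total ≈ 168 mm

Incoming column moisture flux per unit ridge length: F = V × PW = 17.5 × 30.3 = 530.25 mm·m/s.
Spread over the 26 km slope with efficiency ε = 0.29: R = ε·F/W = 0.29 × 530.25 / 26000 m = 5.914e-03 mm/s.
R = 5.914e-03 × 3600 = 21.3 mm/hr.
Over 7.9 h: total = 21.3 × 7.9 = 168.27 ≈ 168 mm.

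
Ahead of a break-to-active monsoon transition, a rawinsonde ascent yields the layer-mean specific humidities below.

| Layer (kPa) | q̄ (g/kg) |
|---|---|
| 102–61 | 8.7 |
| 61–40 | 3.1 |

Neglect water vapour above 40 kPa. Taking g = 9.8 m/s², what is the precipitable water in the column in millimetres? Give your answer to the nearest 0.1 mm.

Precipitable water is the column-integrated vapour mass per unit area: PW = (1/g) Σ q̄ Δp, with q in kg/kg and Δp in Pa (1 kg/m² of water = 1 mm).
Layer 102–61 kPa: Δp = 410 hPa = 41000 Pa, q̄ = 0.0087 kg/kg → 0.0087 × 41000 / 9.8 = 36.40 mm
Layer 61–40 kPa: Δp = 210 hPa = 21000 Pa, q̄ = 0.0031 kg/kg → 0.0031 × 21000 / 9.8 = 6.64 mm
PW = 36.40 + 6.64 = 43.04 ≈ 43.0 mm.

PW ≈ 43.0 mm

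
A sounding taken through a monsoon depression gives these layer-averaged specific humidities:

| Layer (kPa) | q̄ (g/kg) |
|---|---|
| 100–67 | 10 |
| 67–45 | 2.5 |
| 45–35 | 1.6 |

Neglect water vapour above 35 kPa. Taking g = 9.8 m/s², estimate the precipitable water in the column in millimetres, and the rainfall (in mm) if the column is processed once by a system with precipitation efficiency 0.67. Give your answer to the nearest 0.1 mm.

PW ≈ 40.9 mm; rainfall ≈ 27.4 mm

Precipitable water is the column-integrated vapour mass per unit area: PW = (1/g) Σ q̄ Δp, with q in kg/kg and Δp in Pa (1 kg/m² of water = 1 mm).
Layer 100–67 kPa: Δp = 330 hPa = 33000 Pa, q̄ = 0.01 kg/kg → 0.01 × 33000 / 9.8 = 33.67 mm
Layer 67–45 kPa: Δp = 220 hPa = 22000 Pa, q̄ = 0.0025 kg/kg → 0.0025 × 22000 / 9.8 = 5.61 mm
Layer 45–35 kPa: Δp = 100 hPa = 10000 Pa, q̄ = 0.0016 kg/kg → 0.0016 × 10000 / 9.8 = 1.63 mm
PW = 33.67 + 5.61 + 1.63 = 40.91 ≈ 40.9 mm.
Rainfall = ε × PW = 0.67 × 40.9 = 27.4 mm.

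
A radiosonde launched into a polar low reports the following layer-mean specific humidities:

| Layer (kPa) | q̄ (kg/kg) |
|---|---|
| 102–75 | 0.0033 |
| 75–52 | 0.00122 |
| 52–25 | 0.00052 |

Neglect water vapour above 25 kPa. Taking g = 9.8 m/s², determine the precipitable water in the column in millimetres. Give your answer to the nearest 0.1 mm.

Precipitable water is the column-integrated vapour mass per unit area: PW = (1/g) Σ q̄ Δp, with q in kg/kg and Δp in Pa (1 kg/m² of water = 1 mm).
Layer 102–75 kPa: Δp = 270 hPa = 27000 Pa, q̄ = 0.0033 kg/kg → 0.0033 × 27000 / 9.8 = 9.09 mm
Layer 75–52 kPa: Δp = 230 hPa = 23000 Pa, q̄ = 0.00122 kg/kg → 0.00122 × 23000 / 9.8 = 2.86 mm
Layer 52–25 kPa: Δp = 270 hPa = 27000 Pa, q̄ = 0.00052 kg/kg → 0.00052 × 27000 / 9.8 = 1.43 mm
PW = 9.09 + 2.86 + 1.43 = 13.38 ≈ 13.4 mm.

PW ≈ 13.4 mm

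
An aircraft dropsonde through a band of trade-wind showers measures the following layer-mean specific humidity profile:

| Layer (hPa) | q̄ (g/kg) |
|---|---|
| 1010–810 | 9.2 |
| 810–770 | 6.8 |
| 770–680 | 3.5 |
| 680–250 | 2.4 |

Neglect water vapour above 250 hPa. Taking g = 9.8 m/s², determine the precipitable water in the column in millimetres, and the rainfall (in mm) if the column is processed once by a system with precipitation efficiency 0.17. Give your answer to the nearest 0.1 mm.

Precipitable water is the column-integrated vapour mass per unit area: PW = (1/g) Σ q̄ Δp, with q in kg/kg and Δp in Pa (1 kg/m² of water = 1 mm).
Layer 1010–810 hPa: Δp = 200 hPa = 20000 Pa, q̄ = 0.0092 kg/kg → 0.0092 × 20000 / 9.8 = 18.78 mm
Layer 810–770 hPa: Δp = 40 hPa = 4000 Pa, q̄ = 0.0068 kg/kg → 0.0068 × 4000 / 9.8 = 2.78 mm
Layer 770–680 hPa: Δp = 90 hPa = 9000 Pa, q̄ = 0.0035 kg/kg → 0.0035 × 9000 / 9.8 = 3.21 mm
Layer 680–250 hPa: Δp = 430 hPa = 43000 Pa, q̄ = 0.0024 kg/kg → 0.0024 × 43000 / 9.8 = 10.53 mm
PW = 18.78 + 2.78 + 3.21 + 10.53 = 35.30 ≈ 35.3 mm.
Rainfall = ε × PW = 0.17 × 35.3 = 6.0 mm.

PW ≈ 35.3 mm; rainfall ≈ 6.0 mm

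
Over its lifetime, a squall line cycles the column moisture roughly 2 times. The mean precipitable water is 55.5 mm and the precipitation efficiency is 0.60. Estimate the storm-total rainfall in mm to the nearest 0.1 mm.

Each cycle deposits ε × PW = 0.60 × 55.5 = 33.3 mm.
Over 2 cycles: 2 × 33.3 = 66.6 mm.

rainfall ≈ 66.6 mm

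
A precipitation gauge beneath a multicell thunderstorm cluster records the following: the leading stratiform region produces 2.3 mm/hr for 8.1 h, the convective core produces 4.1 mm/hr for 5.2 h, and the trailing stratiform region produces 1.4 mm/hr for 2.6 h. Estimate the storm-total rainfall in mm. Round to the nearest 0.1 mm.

Total = Σ Rᵢ Δtᵢ = 2.3 × 8.1 + 4.1 × 5.2 + 1.4 × 2.6
      = 18.63 + 21.32 + 3.64 = 43.6 mm.

total ≈ 43.6 mm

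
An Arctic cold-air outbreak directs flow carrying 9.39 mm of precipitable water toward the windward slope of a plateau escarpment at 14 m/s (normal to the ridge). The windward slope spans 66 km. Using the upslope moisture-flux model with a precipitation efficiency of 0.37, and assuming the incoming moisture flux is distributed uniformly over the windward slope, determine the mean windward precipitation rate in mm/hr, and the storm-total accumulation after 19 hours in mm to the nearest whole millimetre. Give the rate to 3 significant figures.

Incoming column moisture flux per unit ridge length: F = V × PW = 14 × 9.39 = 131.46 mm·m/s.
Spread over the 66 km slope with efficiency ε = 0.37: R = ε·F/W = 0.37 × 131.46 / 66000 m = 7.370e-04 mm/s.
R = 7.370e-04 × 3600 = 2.65 mm/hr.
Over 19 h: total = 2.65 × 19 = 50.35 ≈ 50 mm.

R ≈ 2.65 mm/hr; total ≈ 50 mm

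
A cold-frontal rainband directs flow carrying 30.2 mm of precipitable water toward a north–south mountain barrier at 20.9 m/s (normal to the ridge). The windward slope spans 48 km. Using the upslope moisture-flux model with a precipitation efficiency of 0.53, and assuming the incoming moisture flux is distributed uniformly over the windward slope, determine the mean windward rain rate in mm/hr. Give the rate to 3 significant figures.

Incoming column moisture flux per unit ridge length: F = V × PW = 20.9 × 30.2 = 631.18 mm·m/s.
Spread over the 48 km slope with efficiency ε = 0.53: R = ε·F/W = 0.53 × 631.18 / 48000 m = 6.969e-03 mm/s.
R = 6.969e-03 × 3600 = 25.1 mm/hr.

R ≈ 25.1 mm/hr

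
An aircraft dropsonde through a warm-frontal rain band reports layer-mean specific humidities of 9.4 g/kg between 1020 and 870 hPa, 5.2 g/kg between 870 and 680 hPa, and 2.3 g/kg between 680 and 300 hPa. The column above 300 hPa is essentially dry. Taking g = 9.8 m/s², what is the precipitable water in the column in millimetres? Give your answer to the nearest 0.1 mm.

PW ≈ 33.4 mm

Precipitable water is the column-integrated vapour mass per unit area: PW = (1/g) Σ q̄ Δp, with q in kg/kg and Δp in Pa (1 kg/m² of water = 1 mm).
Layer 1020–870 hPa: Δp = 150 hPa = 15000 Pa, q̄ = 0.0094 kg/kg → 0.0094 × 15000 / 9.8 = 14.39 mm
Layer 870–680 hPa: Δp = 190 hPa = 19000 Pa, q̄ = 0.0052 kg/kg → 0.0052 × 19000 / 9.8 = 10.08 mm
Layer 680–300 hPa: Δp = 380 hPa = 38000 Pa, q̄ = 0.0023 kg/kg → 0.0023 × 38000 / 9.8 = 8.92 mm
PW = 14.39 + 10.08 + 8.92 = 33.39 ≈ 33.4 mm.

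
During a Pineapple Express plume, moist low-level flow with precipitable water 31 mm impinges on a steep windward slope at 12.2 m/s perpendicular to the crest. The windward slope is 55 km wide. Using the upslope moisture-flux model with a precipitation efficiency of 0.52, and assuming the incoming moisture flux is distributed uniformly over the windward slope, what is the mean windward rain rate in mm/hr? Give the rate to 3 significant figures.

Incoming column moisture flux per unit ridge length: F = V × PW = 12.2 × 31 = 378.2 mm·m/s.
Spread over the 55 km slope with efficiency ε = 0.52: R = ε·F/W = 0.52 × 378.2 / 55000 m = 3.576e-03 mm/s.
R = 3.576e-03 × 3600 = 12.9 mm/hr.

R ≈ 12.9 mm/hr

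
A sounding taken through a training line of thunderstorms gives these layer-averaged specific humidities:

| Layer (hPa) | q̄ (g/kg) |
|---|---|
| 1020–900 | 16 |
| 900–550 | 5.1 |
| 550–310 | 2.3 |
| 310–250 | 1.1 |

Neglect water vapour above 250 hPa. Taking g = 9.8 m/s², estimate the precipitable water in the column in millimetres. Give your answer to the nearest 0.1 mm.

Precipitable water is the column-integrated vapour mass per unit area: PW = (1/g) Σ q̄ Δp, with q in kg/kg and Δp in Pa (1 kg/m² of water = 1 mm).
Layer 1020–900 hPa: Δp = 120 hPa = 12000 Pa, q̄ = 0.016 kg/kg → 0.016 × 12000 / 9.8 = 19.59 mm
Layer 900–550 hPa: Δp = 350 hPa = 35000 Pa, q̄ = 0.0051 kg/kg → 0.0051 × 35000 / 9.8 = 18.21 mm
Layer 550–310 hPa: Δp = 240 hPa = 24000 Pa, q̄ = 0.0023 kg/kg → 0.0023 × 24000 / 9.8 = 5.63 mm
Layer 310–250 hPa: Δp = 60 hPa = 6000 Pa, q̄ = 0.0011 kg/kg → 0.0011 × 6000 / 9.8 = 0.67 mm
PW = 19.59 + 18.21 + 5.63 + 0.67 = 44.10 ≈ 44.1 mm.

PW ≈ 44.1 mm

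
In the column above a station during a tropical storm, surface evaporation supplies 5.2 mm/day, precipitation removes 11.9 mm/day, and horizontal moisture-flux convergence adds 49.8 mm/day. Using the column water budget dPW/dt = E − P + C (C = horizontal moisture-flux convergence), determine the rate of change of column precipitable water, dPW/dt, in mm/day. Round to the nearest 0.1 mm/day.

dPW/dt = E − P + C = 5.2 − 11.9 + (49.8) = 43.1 mm/day.

dPW/dt ≈ 43.1 mm/day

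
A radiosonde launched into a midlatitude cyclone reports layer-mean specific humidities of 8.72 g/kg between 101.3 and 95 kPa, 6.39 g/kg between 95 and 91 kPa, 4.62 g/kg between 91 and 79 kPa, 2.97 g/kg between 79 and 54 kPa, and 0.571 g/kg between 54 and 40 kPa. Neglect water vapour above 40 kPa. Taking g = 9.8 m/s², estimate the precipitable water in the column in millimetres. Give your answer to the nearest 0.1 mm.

PW ≈ 22.3 mm

Precipitable water is the column-integrated vapour mass per unit area: PW = (1/g) Σ q̄ Δp, with q in kg/kg and Δp in Pa (1 kg/m² of water = 1 mm).
Layer 101.3–95 kPa: Δp = 63 hPa = 6300 Pa, q̄ = 0.00872 kg/kg → 0.00872 × 6300 / 9.8 = 5.61 mm
Layer 95–91 kPa: Δp = 40 hPa = 4000 Pa, q̄ = 0.00639 kg/kg → 0.00639 × 4000 / 9.8 = 2.61 mm
Layer 91–79 kPa: Δp = 120 hPa = 12000 Pa, q̄ = 0.00462 kg/kg → 0.00462 × 12000 / 9.8 = 5.66 mm
Layer 79–54 kPa: Δp = 250 hPa = 25000 Pa, q̄ = 0.00297 kg/kg → 0.00297 × 25000 / 9.8 = 7.58 mm
Layer 54–40 kPa: Δp = 140 hPa = 14000 Pa, q̄ = 0.000571 kg/kg → 0.000571 × 14000 / 9.8 = 0.82 mm
PW = 5.61 + 2.61 + 5.66 + 7.58 + 0.82 = 22.28 ≈ 22.3 mm.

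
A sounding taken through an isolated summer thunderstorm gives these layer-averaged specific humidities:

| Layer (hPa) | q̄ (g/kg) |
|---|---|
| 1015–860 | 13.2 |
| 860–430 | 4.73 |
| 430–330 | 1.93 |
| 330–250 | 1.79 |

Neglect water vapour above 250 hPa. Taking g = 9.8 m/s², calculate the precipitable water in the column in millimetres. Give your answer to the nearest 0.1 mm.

Precipitable water is the column-integrated vapour mass per unit area: PW = (1/g) Σ q̄ Δp, with q in kg/kg and Δp in Pa (1 kg/m² of water = 1 mm).
Layer 1015–860 hPa: Δp = 155 hPa = 15500 Pa, q̄ = 0.0132 kg/kg → 0.0132 × 15500 / 9.8 = 20.88 mm
Layer 860–430 hPa: Δp = 430 hPa = 43000 Pa, q̄ = 0.00473 kg/kg → 0.00473 × 43000 / 9.8 = 20.75 mm
Layer 430–330 hPa: Δp = 100 hPa = 10000 Pa, q̄ = 0.00193 kg/kg → 0.00193 × 10000 / 9.8 = 1.97 mm
Layer 330–250 hPa: Δp = 80 hPa = 8000 Pa, q̄ = 0.00179 kg/kg → 0.00179 × 8000 / 9.8 = 1.46 mm
PW = 20.88 + 20.75 + 1.97 + 1.46 = 45.06 ≈ 45.1 mm.

PW ≈ 45.1 mm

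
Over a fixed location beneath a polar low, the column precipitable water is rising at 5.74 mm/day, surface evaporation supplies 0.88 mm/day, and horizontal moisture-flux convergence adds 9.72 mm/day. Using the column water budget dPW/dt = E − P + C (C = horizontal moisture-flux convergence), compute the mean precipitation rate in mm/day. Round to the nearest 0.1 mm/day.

P ≈ 4.9 mm/day

dPW/dt = +5.74 mm/day.
P = E + C − dPW/dt = 0.88 + (9.72) − (+5.74) = 4.9 mm/day.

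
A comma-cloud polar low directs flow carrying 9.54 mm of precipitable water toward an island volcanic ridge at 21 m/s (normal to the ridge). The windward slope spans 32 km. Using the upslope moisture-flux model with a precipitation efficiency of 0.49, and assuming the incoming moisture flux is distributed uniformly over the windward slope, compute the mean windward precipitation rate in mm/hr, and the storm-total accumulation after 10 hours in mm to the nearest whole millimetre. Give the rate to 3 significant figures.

R ≈ 11.0 mm/hr; total ≈ 110 mm

Incoming column moisture flux per unit ridge length: F = V × PW = 21 × 9.54 = 200.34 mm·m/s.
Spread over the 32 km slope with efficiency ε = 0.49: R = ε·F/W = 0.49 × 200.34 / 32000 m = 3.068e-03 mm/s.
R = 3.068e-03 × 3600 = 11.0 mm/hr.
Over 10 h: total = 11.0 × 10 = 110 mm.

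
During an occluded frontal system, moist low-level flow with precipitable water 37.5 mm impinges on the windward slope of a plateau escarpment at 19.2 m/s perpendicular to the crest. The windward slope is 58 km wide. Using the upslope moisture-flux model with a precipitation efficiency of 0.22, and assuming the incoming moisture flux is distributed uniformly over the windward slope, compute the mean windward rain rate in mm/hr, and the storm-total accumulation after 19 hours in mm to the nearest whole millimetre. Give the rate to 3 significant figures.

Incoming column moisture flux per unit ridge length: F = V × PW = 19.2 × 37.5 = 720 mm·m/s.
Spread over the 58 km slope with efficiency ε = 0.22: R = ε·F/W = 0.22 × 720 / 58000 m = 2.731e-03 mm/s.
R = 2.731e-03 × 3600 = 9.83 mm/hr.
Over 19 h: total = 9.83 × 19 = 186.77 ≈ 187 mm.

R ≈ 9.83 mm/hr; total ≈ 187 mm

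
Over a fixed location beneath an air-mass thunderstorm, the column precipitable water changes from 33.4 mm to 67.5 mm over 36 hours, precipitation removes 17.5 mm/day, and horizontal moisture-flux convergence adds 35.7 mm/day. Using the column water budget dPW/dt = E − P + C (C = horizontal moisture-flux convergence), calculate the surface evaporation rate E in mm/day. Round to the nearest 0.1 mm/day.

E ≈ 4.5 mm/day

dPW/dt = (67.5 − 33.4) mm / (36/24 day) = +22.733 mm/day.
E = dPW/dt + P − C = (+22.733) + 17.5 − (35.7) = 4.5 mm/day.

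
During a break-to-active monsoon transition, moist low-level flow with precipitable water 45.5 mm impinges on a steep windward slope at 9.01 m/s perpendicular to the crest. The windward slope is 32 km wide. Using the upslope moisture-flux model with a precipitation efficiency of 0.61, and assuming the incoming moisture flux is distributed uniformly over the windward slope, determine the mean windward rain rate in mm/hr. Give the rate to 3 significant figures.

Incoming column moisture flux per unit ridge length: F = V × PW = 9.01 × 45.5 = 409.955 mm·m/s.
Spread over the 32 km slope with efficiency ε = 0.61: R = ε·F/W = 0.61 × 409.955 / 32000 m = 7.815e-03 mm/s.
R = 7.815e-03 × 3600 = 28.1 mm/hr.

R ≈ 28.1 mm/hr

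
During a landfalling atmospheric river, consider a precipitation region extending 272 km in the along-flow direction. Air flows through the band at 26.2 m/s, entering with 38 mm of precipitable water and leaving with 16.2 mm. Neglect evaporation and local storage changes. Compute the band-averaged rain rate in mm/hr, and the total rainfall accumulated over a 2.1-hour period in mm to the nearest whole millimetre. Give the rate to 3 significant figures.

R ≈ 7.56 mm/hr; total ≈ 16 mm

Column moisture flux per unit crosswind length is F = V × PW.
Inflow: F_in = 26.2 × 38 = 995.6 mm·m/s
Outflow: F_out = 26.2 × 16.2 = 424.44 mm·m/s
Steady-state rate R = (F_in − F_out)/L = (995.6 − 424.44) / 272000 m = 2.100e-03 mm/s.
R = 2.100e-03 × 3600 = 7.56 mm/hr.
Over 2.1 h: total = 7.56 × 2.1 = 15.876 ≈ 16 mm.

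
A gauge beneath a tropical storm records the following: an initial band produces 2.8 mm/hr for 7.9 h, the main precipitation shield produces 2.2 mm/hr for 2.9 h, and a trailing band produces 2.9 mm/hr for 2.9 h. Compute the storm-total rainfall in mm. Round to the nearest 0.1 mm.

Total = Σ Rᵢ Δtᵢ = 2.8 × 7.9 + 2.2 × 2.9 + 2.9 × 2.9
      = 22.12 + 6.38 + 8.41 = 36.9 mm.

total ≈ 36.9 mm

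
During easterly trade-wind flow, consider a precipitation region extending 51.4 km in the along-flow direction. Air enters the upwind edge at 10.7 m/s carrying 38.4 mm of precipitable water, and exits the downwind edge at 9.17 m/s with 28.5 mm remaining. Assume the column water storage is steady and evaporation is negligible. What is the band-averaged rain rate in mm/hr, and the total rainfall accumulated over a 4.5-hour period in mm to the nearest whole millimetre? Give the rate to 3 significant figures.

Column moisture flux per unit crosswind length is F = V × PW.
Inflow: F_in = 10.7 × 38.4 = 410.88 mm·m/s
Outflow: F_out = 9.17 × 28.5 = 261.345 mm·m/s
Steady-state rate R = (F_in − F_out)/L = (410.88 − 261.345) / 51400 m = 2.909e-03 mm/s.
R = 2.909e-03 × 3600 = 10.5 mm/hr.
Over 4.5 h: total = 10.5 × 4.5 = 47.25 ≈ 47 mm.

R ≈ 10.5 mm/hr; total ≈ 47 mm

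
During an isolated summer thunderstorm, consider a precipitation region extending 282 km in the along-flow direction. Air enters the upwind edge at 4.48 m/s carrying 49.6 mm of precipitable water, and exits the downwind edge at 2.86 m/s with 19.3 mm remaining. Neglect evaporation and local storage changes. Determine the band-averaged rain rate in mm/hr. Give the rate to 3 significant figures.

Column moisture flux per unit crosswind length is F = V × PW.
Inflow: F_in = 4.48 × 49.6 = 222.208 mm·m/s
Outflow: F_out = 2.86 × 19.3 = 55.198 mm·m/s
Steady-state rate R = (F_in − F_out)/L = (222.208 − 55.198) / 282000 m = 5.922e-04 mm/s.
R = 5.922e-04 × 3600 = 2.13 mm/hr.

R ≈ 2.13 mm/hr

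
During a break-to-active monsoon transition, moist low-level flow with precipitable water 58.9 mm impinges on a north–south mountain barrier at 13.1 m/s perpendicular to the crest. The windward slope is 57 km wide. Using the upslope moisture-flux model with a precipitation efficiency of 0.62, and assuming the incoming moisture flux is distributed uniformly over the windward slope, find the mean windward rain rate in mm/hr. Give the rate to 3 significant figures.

R ≈ 30.2 mm/hr

Incoming column moisture flux per unit ridge length: F = V × PW = 13.1 × 58.9 = 771.59 mm·m/s.
Spread over the 57 km slope with efficiency ε = 0.62: R = ε·F/W = 0.62 × 771.59 / 57000 m = 8.393e-03 mm/s.
R = 8.393e-03 × 3600 = 30.2 mm/hr.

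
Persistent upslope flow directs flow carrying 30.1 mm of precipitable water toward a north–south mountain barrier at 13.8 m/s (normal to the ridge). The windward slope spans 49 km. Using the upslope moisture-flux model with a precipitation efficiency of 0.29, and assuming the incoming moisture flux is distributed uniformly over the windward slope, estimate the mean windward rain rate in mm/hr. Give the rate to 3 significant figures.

R ≈ 8.85 mm/hr

Incoming column moisture flux per unit ridge length: F = V × PW = 13.8 × 30.1 = 415.38 mm·m/s.
Spread over the 49 km slope with efficiency ε = 0.29: R = ε·F/W = 0.29 × 415.38 / 49000 m = 2.458e-03 mm/s.
R = 2.458e-03 × 3600 = 8.85 mm/hr.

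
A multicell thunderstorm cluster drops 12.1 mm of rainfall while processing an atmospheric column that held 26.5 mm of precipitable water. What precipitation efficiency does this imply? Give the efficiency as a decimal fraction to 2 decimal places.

ε ≈ 0.46

ε = rainfall / PW = 12.1 / 26.5 = 0.46.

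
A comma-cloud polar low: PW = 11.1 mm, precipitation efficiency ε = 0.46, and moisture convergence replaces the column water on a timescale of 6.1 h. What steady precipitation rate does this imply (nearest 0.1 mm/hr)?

R ≈ 0.8 mm/hr

Each overturning extracts ε × PW = 0.46 × 11.1 = 5.106 mm.
Rate = ε·PW / τ = 5.106 / 6.1 h = 0.8 mm/hr.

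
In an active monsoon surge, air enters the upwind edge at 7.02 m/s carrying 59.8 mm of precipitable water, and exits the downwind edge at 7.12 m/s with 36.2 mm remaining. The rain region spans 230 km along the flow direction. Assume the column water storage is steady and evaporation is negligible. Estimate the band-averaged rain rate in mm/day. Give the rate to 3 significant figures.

Column moisture flux per unit crosswind length is F = V × PW.
Inflow: F_in = 7.02 × 59.8 = 419.796 mm·m/s
Outflow: F_out = 7.12 × 36.2 = 257.744 mm·m/s
Steady-state rate R = (F_in − F_out)/L = (419.796 − 257.744) / 230000 m = 7.046e-04 mm/s.
R = 7.046e-04 × 3600 × 24 = 60.9 mm/day.

R ≈ 60.9 mm/day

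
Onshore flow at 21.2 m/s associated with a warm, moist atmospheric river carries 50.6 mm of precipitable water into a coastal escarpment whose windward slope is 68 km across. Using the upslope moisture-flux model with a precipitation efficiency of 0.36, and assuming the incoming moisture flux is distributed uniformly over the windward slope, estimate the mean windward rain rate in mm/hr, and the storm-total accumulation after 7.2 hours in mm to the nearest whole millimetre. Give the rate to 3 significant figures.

Incoming column moisture flux per unit ridge length: F = V × PW = 21.2 × 50.6 = 1072.72 mm·m/s.
Spread over the 68 km slope with efficiency ε = 0.36: R = ε·F/W = 0.36 × 1072.72 / 68000 m = 5.679e-03 mm/s.
R = 5.679e-03 × 3600 = 20.4 mm/hr.
Over 7.2 h: total = 20.4 × 7.2 = 146.88 ≈ 147 mm.

R ≈ 20.4 mm/hr; total ≈ 147 mm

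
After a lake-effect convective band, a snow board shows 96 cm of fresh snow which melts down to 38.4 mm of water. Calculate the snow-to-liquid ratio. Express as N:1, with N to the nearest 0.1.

ratio ≈ 25.0

Ratio = snow depth / SWE = 960 mm / 38.4 mm = 25.0, i.e. 25.0:1.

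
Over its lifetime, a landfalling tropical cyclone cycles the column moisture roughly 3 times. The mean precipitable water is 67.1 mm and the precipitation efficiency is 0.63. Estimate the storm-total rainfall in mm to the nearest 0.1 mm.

rainfall ≈ 126.8 mm

Each cycle deposits ε × PW = 0.63 × 67.1 = 42.273 mm.
Over 3 cycles: 3 × 42.273 = 126.8 mm.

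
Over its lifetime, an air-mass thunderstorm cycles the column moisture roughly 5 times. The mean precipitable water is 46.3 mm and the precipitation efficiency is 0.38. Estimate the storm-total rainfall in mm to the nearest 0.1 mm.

rainfall ≈ 88.0 mm

Each cycle deposits ε × PW = 0.38 × 46.3 = 17.594 mm.
Over 5 cycles: 5 × 17.594 = 88.0 mm.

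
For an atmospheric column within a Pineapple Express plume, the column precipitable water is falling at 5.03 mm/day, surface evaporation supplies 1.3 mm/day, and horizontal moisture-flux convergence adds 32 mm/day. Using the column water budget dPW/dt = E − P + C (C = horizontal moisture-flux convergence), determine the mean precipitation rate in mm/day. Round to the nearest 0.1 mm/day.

dPW/dt = -5.03 mm/day.
P = E + C − dPW/dt = 1.3 + (32) − (-5.03) = 38.3 mm/day.

P ≈ 38.3 mm/day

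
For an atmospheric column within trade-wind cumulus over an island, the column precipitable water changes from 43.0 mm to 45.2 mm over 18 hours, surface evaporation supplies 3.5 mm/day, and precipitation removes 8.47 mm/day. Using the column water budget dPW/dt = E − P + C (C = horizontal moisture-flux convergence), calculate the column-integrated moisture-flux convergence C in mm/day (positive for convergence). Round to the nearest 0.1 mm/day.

dPW/dt = (45.2 − 43.0) mm / (18/24 day) = +2.933 mm/day.
C = dPW/dt − E + P = (+2.933) − 3.5 + 8.47 = 7.9 mm/day.

C ≈ 7.9 mm/day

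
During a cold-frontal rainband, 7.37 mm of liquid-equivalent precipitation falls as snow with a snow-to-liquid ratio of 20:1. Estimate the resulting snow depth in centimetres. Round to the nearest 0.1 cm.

snow depth ≈ 14.7 cm

Snow depth = liquid × ratio = 7.37 mm × 20 = 147.4 mm = 14.7 cm.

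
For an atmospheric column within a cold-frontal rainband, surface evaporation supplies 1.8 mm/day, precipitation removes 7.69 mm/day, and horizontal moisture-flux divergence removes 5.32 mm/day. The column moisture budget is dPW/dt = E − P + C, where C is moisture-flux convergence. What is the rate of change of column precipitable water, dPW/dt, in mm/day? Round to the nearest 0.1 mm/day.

dPW/dt ≈ -11.2 mm/day

dPW/dt = E − P + C = 1.8 − 7.69 + (-5.32) = -11.2 mm/day.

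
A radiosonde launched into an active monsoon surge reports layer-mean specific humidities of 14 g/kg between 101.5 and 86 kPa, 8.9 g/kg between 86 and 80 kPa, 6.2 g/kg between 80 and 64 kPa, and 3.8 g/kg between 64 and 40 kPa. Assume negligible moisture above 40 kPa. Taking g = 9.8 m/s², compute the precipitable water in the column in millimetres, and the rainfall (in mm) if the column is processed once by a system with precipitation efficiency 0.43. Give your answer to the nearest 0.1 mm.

Precipitable water is the column-integrated vapour mass per unit area: PW = (1/g) Σ q̄ Δp, with q in kg/kg and Δp in Pa (1 kg/m² of water = 1 mm).
Layer 101.5–86 kPa: Δp = 155 hPa = 15500 Pa, q̄ = 0.014 kg/kg → 0.014 × 15500 / 9.8 = 22.14 mm
Layer 86–80 kPa: Δp = 60 hPa = 6000 Pa, q̄ = 0.0089 kg/kg → 0.0089 × 6000 / 9.8 = 5.45 mm
Layer 80–64 kPa: Δp = 160 hPa = 16000 Pa, q̄ = 0.0062 kg/kg → 0.0062 × 16000 / 9.8 = 10.12 mm
Layer 64–40 kPa: Δp = 240 hPa = 24000 Pa, q̄ = 0.0038 kg/kg → 0.0038 × 24000 / 9.8 = 9.31 mm
PW = 22.14 + 5.45 + 10.12 + 9.31 = 47.02 ≈ 47.0 mm.
Rainfall = ε × PW = 0.43 × 47.0 = 20.2 mm.

PW ≈ 47.0 mm; rainfall ≈ 20.2 mm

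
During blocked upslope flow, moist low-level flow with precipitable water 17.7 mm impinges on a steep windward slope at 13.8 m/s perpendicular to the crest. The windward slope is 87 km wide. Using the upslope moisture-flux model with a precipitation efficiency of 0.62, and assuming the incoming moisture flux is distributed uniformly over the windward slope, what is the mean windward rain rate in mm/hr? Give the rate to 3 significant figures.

Incoming column moisture flux per unit ridge length: F = V × PW = 13.8 × 17.7 = 244.26 mm·m/s.
Spread over the 87 km slope with efficiency ε = 0.62: R = ε·F/W = 0.62 × 244.26 / 87000 m = 1.741e-03 mm/s.
R = 1.741e-03 × 3600 = 6.27 mm/hr.

R ≈ 6.27 mm/hr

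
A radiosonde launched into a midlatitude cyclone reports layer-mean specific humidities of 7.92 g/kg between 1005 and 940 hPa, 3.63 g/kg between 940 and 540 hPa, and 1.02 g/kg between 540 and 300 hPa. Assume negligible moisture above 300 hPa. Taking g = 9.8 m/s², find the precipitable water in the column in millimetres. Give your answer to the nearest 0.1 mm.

PW ≈ 22.6 mm

Precipitable water is the column-integrated vapour mass per unit area: PW = (1/g) Σ q̄ Δp, with q in kg/kg and Δp in Pa (1 kg/m² of water = 1 mm).
Layer 1005–940 hPa: Δp = 65 hPa = 6500 Pa, q̄ = 0.00792 kg/kg → 0.00792 × 6500 / 9.8 = 5.25 mm
Layer 940–540 hPa: Δp = 400 hPa = 40000 Pa, q̄ = 0.00363 kg/kg → 0.00363 × 40000 / 9.8 = 14.82 mm
Layer 540–300 hPa: Δp = 240 hPa = 24000 Pa, q̄ = 0.00102 kg/kg → 0.00102 × 24000 / 9.8 = 2.50 mm
PW = 5.25 + 14.82 + 2.50 = 22.57 ≈ 22.6 mm.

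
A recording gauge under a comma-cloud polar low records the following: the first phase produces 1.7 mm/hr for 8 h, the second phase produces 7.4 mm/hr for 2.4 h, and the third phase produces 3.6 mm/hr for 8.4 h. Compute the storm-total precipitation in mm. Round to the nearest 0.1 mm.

Total = Σ Rᵢ Δtᵢ = 1.7 × 8 + 7.4 × 2.4 + 3.6 × 8.4
      = 13.6 + 17.76 + 30.24 = 61.6 mm.

total ≈ 61.6 mm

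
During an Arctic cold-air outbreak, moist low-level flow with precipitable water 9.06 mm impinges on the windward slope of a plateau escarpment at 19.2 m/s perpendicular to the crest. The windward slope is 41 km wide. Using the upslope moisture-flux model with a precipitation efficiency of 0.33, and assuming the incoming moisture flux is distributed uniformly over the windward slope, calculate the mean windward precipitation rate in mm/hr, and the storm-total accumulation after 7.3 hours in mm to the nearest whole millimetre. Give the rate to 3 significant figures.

Incoming column moisture flux per unit ridge length: F = V × PW = 19.2 × 9.06 = 173.952 mm·m/s.
Spread over the 41 km slope with efficiency ε = 0.33: R = ε·F/W = 0.33 × 173.952 / 41000 m = 1.400e-03 mm/s.
R = 1.400e-03 × 3600 = 5.04 mm/hr.
Over 7.3 h: total = 5.04 × 7.3 = 36.792 ≈ 37 mm.

R ≈ 5.04 mm/hr; total ≈ 37 mm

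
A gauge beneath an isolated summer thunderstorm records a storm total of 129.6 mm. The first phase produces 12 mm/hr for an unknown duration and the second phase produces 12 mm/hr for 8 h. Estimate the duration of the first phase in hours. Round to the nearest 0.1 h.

duration ≈ 2.8 h

Known phases: 12 × 8 = 96 mm.
Remaining depth = 129.6 − 96 = 33.6 mm.
Duration = 33.6 / 12 = 2.8 h.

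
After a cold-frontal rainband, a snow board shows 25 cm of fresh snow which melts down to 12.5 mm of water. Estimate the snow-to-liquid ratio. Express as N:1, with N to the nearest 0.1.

ratio ≈ 20.0

Ratio = snow depth / SWE = 250 mm / 12.5 mm = 20.0, i.e. 20.0:1.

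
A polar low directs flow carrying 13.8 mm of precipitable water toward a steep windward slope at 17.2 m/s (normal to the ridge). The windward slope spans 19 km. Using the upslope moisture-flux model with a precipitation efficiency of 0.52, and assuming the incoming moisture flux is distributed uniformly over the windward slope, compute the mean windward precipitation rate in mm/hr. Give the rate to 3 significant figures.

Incoming column moisture flux per unit ridge length: F = V × PW = 17.2 × 13.8 = 237.36 mm·m/s.
Spread over the 19 km slope with efficiency ε = 0.52: R = ε·F/W = 0.52 × 237.36 / 19000 m = 6.496e-03 mm/s.
R = 6.496e-03 × 3600 = 23.4 mm/hr.

R ≈ 23.4 mm/hr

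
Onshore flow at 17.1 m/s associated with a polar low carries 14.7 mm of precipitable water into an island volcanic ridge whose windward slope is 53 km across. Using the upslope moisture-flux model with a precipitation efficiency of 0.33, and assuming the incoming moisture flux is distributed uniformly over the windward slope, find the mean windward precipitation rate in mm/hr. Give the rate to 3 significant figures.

R ≈ 5.63 mm/hr

Incoming column moisture flux per unit ridge length: F = V × PW = 17.1 × 14.7 = 251.37 mm·m/s.
Spread over the 53 km slope with efficiency ε = 0.33: R = ε·F/W = 0.33 × 251.37 / 53000 m = 1.565e-03 mm/s.
R = 1.565e-03 × 3600 = 5.63 mm/hr.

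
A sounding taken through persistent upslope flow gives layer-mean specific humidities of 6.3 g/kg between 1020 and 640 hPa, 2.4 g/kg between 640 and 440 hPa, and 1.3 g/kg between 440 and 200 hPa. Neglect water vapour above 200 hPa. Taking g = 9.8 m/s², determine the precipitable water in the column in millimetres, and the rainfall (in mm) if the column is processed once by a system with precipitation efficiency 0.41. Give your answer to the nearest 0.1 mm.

Precipitable water is the column-integrated vapour mass per unit area: PW = (1/g) Σ q̄ Δp, with q in kg/kg and Δp in Pa (1 kg/m² of water = 1 mm).
Layer 1020–640 hPa: Δp = 380 hPa = 38000 Pa, q̄ = 0.0063 kg/kg → 0.0063 × 38000 / 9.8 = 24.43 mm
Layer 640–440 hPa: Δp = 200 hPa = 20000 Pa, q̄ = 0.0024 kg/kg → 0.0024 × 20000 / 9.8 = 4.90 mm
Layer 440–200 hPa: Δp = 240 hPa = 24000 Pa, q̄ = 0.0013 kg/kg → 0.0013 × 24000 / 9.8 = 3.18 mm
PW = 24.43 + 4.90 + 3.18 = 32.51 ≈ 32.5 mm.
Rainfall = ε × PW = 0.41 × 32.5 = 13.3 mm.

PW ≈ 32.5 mm; rainfall ≈ 13.3 mm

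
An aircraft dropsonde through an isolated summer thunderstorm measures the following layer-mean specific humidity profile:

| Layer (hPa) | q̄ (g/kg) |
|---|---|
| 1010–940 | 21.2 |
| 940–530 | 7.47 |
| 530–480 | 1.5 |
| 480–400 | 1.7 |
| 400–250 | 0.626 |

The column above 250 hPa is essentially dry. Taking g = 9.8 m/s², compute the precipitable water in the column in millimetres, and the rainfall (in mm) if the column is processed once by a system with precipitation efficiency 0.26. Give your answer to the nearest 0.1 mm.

PW ≈ 49.5 mm; rainfall ≈ 12.9 mm

Precipitable water is the column-integrated vapour mass per unit area: PW = (1/g) Σ q̄ Δp, with q in kg/kg and Δp in Pa (1 kg/m² of water = 1 mm).
Layer 1010–940 hPa: Δp = 70 hPa = 7000 Pa, q̄ = 0.0212 kg/kg → 0.0212 × 7000 / 9.8 = 15.14 mm
Layer 940–530 hPa: Δp = 410 hPa = 41000 Pa, q̄ = 0.00747 kg/kg → 0.00747 × 41000 / 9.8 = 31.25 mm
Layer 530–480 hPa: Δp = 50 hPa = 5000 Pa, q̄ = 0.0015 kg/kg → 0.0015 × 5000 / 9.8 = 0.77 mm
Layer 480–400 hPa: Δp = 80 hPa = 8000 Pa, q̄ = 0.0017 kg/kg → 0.0017 × 8000 / 9.8 = 1.39 mm
Layer 400–250 hPa: Δp = 150 hPa = 15000 Pa, q̄ = 0.000626 kg/kg → 0.000626 × 15000 / 9.8 = 0.96 mm
PW = 15.14 + 31.25 + 0.77 + 1.39 + 0.96 = 49.51 ≈ 49.5 mm.
Rainfall = ε × PW = 0.26 × 49.5 = 12.9 mm.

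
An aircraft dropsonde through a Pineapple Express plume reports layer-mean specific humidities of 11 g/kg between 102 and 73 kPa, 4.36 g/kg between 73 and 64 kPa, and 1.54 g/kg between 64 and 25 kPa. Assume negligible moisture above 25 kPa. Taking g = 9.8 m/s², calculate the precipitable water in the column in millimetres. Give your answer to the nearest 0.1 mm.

Precipitable water is the column-integrated vapour mass per unit area: PW = (1/g) Σ q̄ Δp, with q in kg/kg and Δp in Pa (1 kg/m² of water = 1 mm).
Layer 102–73 kPa: Δp = 290 hPa = 29000 Pa, q̄ = 0.011 kg/kg → 0.011 × 29000 / 9.8 = 32.55 mm
Layer 73–64 kPa: Δp = 90 hPa = 9000 Pa, q̄ = 0.00436 kg/kg → 0.00436 × 9000 / 9.8 = 4.00 mm
Layer 64–25 kPa: Δp = 390 hPa = 39000 Pa, q̄ = 0.00154 kg/kg → 0.00154 × 39000 / 9.8 = 6.13 mm
PW = 32.55 + 4.00 + 6.13 = 42.68 ≈ 42.7 mm.

PW ≈ 42.7 mm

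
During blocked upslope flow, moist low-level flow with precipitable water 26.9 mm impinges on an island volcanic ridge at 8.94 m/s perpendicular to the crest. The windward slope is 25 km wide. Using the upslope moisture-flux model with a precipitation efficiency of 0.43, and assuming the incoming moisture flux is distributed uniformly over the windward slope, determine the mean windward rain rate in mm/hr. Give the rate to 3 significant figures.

R ≈ 14.9 mm/hr

Incoming column moisture flux per unit ridge length: F = V × PW = 8.94 × 26.9 = 240.486 mm·m/s.
Spread over the 25 km slope with efficiency ε = 0.43: R = ε·F/W = 0.43 × 240.486 / 25000 m = 4.136e-03 mm/s.
R = 4.136e-03 × 3600 = 14.9 mm/hr.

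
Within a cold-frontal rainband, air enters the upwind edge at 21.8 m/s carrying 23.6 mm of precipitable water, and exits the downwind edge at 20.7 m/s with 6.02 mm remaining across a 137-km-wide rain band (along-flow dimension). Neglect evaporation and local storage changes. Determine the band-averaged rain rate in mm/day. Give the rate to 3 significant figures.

Column moisture flux per unit crosswind length is F = V × PW.
Inflow: F_in = 21.8 × 23.6 = 514.48 mm·m/s
Outflow: F_out = 20.7 × 6.02 = 124.614 mm·m/s
Steady-state rate R = (F_in − F_out)/L = (514.48 − 124.614) / 137000 m = 2.846e-03 mm/s.
R = 2.846e-03 × 3600 × 24 = 246 mm/day.

R ≈ 246 mm/day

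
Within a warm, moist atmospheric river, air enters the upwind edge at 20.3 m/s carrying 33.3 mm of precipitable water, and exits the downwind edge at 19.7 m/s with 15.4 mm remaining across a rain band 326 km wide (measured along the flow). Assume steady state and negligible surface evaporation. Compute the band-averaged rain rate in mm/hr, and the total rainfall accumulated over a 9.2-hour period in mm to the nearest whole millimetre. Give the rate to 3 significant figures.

Column moisture flux per unit crosswind length is F = V × PW.
Inflow: F_in = 20.3 × 33.3 = 675.99 mm·m/s
Outflow: F_out = 19.7 × 15.4 = 303.38 mm·m/s
Steady-state rate R = (F_in − F_out)/L = (675.99 − 303.38) / 326000 m = 1.143e-03 mm/s.
R = 1.143e-03 × 3600 = 4.11 mm/hr.
Over 9.2 h: total = 4.11 × 9.2 = 37.812 ≈ 38 mm.

R ≈ 4.11 mm/hr; total ≈ 38 mm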